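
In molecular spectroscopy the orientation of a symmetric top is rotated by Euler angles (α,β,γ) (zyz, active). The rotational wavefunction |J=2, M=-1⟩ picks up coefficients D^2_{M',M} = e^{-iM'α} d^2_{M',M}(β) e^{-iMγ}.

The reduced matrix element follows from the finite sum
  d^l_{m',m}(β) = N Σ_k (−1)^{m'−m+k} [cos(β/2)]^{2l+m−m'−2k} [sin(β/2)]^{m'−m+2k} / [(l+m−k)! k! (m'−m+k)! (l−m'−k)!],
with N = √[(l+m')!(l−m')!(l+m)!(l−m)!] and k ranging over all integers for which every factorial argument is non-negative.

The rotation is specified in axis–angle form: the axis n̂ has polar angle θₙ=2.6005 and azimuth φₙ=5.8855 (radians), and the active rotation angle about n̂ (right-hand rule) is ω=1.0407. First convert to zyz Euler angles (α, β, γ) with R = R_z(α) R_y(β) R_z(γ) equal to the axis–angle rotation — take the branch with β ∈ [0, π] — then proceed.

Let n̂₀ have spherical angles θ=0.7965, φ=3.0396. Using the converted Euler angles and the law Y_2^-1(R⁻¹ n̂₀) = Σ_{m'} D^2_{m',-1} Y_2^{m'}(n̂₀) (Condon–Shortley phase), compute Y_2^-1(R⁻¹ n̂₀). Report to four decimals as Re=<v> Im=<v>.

Re=-0.3389 Im=0.0714

Axis–angle → zyz. n̂ = (sinθₙcosφₙ, sinθₙsinφₙ, cosθₙ) = (+0.474877, -0.199480, -0.857146), ω = 1.0407.
R = I cosω + sinω [n̂]ₓ + (1−cosω) n̂n̂ᵀ gives
  R = [+0.617104, +0.692678, -0.373336; -0.786342, +0.525289, -0.325172; -0.029130, +0.494235, +0.868840]
β = atan2(√(R₁₃²+R₂₃²), R₃₃) = 0.517942; α = atan2(R₂₃, R₁₃) mod 2π = 3.858147; γ = atan2(R₃₂, −R₃₁) mod 2π = 1.511925
Need the full column D^2_{m',-1} for m'=−2..2 at α=3.8581, β=0.5179, γ=1.5119.
cos(β/2)=0.966654, sin(β/2)=0.256086
d^2_{-2,-1}: single k=1 term ⇒ +0.462625;  D = -0.453717+0.090349i
d^2_{-1,-1}: k∈[0..1] ⇒ +0.873141 -0.183838 = +0.689303;  D = +0.421360-0.545522i
d^2_{0,-1}: k∈[0..1] ⇒ -0.566597 +0.039765 = -0.526832;  D = -0.030998-0.525919i
d^2_{1,-1}: k∈[0..1] ⇒ +0.183838 -0.004301 = +0.179537;  D = -0.125680-0.128212i
d^2_{2,-1}: single k=0 term ⇒ -0.032468;  D = -0.032367-0.002556i
Y_2^{m'}(θ=0.7965,φ=3.0396) and Σ D·Y over m':
  (-0.4537+0.0903i)·(+0.1933+0.0400i)  (+0.4214-0.5455i)·(-0.3842-0.0393i)  (-0.0310-0.5259i)·(+0.1472+0.0000i)  (-0.1257-0.1282i)·(+0.3842-0.0393i)  (-0.0324-0.0026i)·(+0.1933-0.0400i)
Y_2^-1(R⁻¹ n̂) = -0.338902+0.071404i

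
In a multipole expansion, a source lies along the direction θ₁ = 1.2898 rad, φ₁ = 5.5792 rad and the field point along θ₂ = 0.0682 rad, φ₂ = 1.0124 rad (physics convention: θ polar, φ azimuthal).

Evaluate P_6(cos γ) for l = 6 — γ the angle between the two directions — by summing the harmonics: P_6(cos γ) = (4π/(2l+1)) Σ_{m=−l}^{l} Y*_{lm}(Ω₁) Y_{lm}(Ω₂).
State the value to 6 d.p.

0.060871

Expand P_6 via completeness: Σ_{m} conj(Y_{6,m}) at Ω₁ times Y_{6,m} at Ω₂ —
  m=-6: (-0.17832 + 0.33554j) × (0.00000 + 0.00000j) = -0.00000 + 0.00000j  (running Σ = -0.00000 + 0.00000j)
  m=-5: (-0.35306 + 0.14034j) × (0.00000 + 0.00000j) = -0.00000 - 0.00000j  (running Σ = -0.00000 - 0.00000j)
  m=-4: (0.04438 + 0.01499j) × (-0.00005 + 0.00006j) = -0.00000 + 0.00000j  (running Σ = -0.00000 + 0.00000j)
  m=-3: (0.17777 + 0.29579j) × (-0.00163 - 0.00017j) = -0.00024 - 0.00051j  (running Σ = -0.00024 - 0.00051j)
  m=-2: (-0.00922 + 0.05610j) × (-0.01047 - 0.02145j) = 0.00130 - 0.00039j  (running Σ = 0.00106 - 0.00090j)
  m=-1: (0.24165 - 0.20519j) × (0.11625 - 0.18609j) = -0.01009 - 0.06882j  (running Σ = -0.00903 - 0.06972j)
  m=0: (0.08372 + 0.00000j) × (0.96803 + 0.00000j) = 0.08104 + 0.00000j  (running Σ = 0.07200 - 0.06972j)
  m=1: (-0.24165 - 0.20519j) × (-0.11625 - 0.18609j) = -0.01009 + 0.06882j  (running Σ = 0.06191 - 0.00090j)
  m=2: (-0.00922 - 0.05610j) × (-0.01047 + 0.02145j) = 0.00130 + 0.00039j  (running Σ = 0.06321 - 0.00051j)
  m=3: (-0.17777 + 0.29579j) × (0.00163 - 0.00017j) = -0.00024 + 0.00051j  (running Σ = 0.06297 + 0.00000j)
  m=4: (0.04438 - 0.01499j) × (-0.00005 - 0.00006j) = -0.00000 - 0.00000j  (running Σ = 0.06297 - 0.00000j)
  m=5: (0.35306 + 0.14034j) × (-0.00000 + 0.00000j) = -0.00000 + 0.00000j  (running Σ = 0.06297 + 0.00000j)
  m=6: (-0.17832 - 0.33554j) × (0.00000 - 0.00000j) = -0.00000 - 0.00000j  (running Σ = 0.06297 + 0.00000j)
Σ over m = 0.06297 + 0.00000j; ×(4π/13) → 0.06087 + 0.00000j. Real part: 0.060871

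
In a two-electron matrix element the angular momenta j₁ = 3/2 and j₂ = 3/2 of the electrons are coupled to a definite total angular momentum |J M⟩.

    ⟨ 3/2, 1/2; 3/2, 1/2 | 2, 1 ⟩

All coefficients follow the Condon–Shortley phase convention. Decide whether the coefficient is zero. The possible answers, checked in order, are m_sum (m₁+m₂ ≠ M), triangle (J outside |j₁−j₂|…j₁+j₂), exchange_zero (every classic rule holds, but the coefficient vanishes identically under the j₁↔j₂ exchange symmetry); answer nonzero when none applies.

m-sum: m₁+m₂ = 1/2+1/2 = 1, M = 1  ✓
triangle: |j₁−j₂| = 0 ≤ J = 2 ≤ j₁+j₂ = 3  ✓
exchange: j₁=j₂ and m₁=m₂, and (−1)^(j₁+j₂−J) = (−1)^1 = −1 forces ⟨j₁m₁;j₂m₂|JM⟩ = −⟨j₂m₂;j₁m₁|JM⟩ = −⟨j₁m₁;j₂m₂|JM⟩ ⇒ the coefficient vanishes identically
Racah sum check: Σ_k collapses to 0 ⇒ CG = 0

exchange_zero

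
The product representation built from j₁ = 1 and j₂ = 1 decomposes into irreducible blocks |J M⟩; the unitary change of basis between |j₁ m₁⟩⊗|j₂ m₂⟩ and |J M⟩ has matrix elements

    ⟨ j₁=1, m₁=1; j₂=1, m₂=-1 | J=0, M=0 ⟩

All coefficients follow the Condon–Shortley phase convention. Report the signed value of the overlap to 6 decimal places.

j₁+j₂−J=2  J+j₁−j₂=0  J−j₁+j₂=0  j₁+j₂+J+1=3
(j₁±m₁, j₂±m₂, J±M) = (2,0,0,2,0,0)
P² = 4/3
sum k=0..0:
  [0] +1/2 = 1/2
S = 1/2
C² = P²·S² = 1/3 ; C = +0.577350

+0.577350  (= +√(1/3))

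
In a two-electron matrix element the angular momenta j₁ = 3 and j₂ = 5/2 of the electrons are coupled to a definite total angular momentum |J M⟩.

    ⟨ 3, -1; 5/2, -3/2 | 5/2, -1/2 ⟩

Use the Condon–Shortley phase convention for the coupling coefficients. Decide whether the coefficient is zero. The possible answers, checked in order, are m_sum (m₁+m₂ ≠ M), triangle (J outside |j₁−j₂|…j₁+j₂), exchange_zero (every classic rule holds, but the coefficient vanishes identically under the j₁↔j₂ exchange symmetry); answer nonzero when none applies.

m-sum: m₁+m₂ = -1+(-3/2) = -5/2, M = -1/2  ✗ ⇒ coefficient is 0

m_sum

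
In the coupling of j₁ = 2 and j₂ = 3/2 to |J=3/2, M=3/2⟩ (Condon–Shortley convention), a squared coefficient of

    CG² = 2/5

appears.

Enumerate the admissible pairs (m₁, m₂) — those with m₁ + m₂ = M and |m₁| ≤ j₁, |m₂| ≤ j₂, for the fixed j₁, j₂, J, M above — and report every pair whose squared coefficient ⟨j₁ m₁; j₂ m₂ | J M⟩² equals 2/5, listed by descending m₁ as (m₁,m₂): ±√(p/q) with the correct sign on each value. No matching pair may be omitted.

Admissible pairs with m₁+m₂ = M = 3/2: (0,3/2), (1,1/2), (2,-1/2)
  (m₁,m₂)=(2,-1/2): CG² = 2/5, CG = +√(2/5)   ← matches the target
  (m₁,m₂)=(1,1/2): CG² = 2/5, CG = −√(2/5)   ← matches the target
  (m₁,m₂)=(0,3/2): CG² = 1/5, CG = +√(1/5)
Pairs with CG² = 2/5: (2,-1/2): +√(2/5); (1,1/2): −√(2/5)

(2,-1/2): +√(2/5); (1,1/2): −√(2/5)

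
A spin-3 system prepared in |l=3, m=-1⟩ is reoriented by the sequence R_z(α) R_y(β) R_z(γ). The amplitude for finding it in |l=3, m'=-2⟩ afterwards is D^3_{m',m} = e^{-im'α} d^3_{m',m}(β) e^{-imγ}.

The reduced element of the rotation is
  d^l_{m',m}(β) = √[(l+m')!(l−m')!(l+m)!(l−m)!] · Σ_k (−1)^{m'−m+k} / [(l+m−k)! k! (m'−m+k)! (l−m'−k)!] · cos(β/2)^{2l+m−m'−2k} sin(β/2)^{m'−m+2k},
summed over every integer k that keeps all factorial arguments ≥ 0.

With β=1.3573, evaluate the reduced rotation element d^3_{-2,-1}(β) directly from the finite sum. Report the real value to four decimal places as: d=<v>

d^3_{-2,-1}(β=1.3573) via the finite sum:
c=cos(1.357300/2)=0.778421, s=sin(1.357300/2)=0.627743; N=√[1·120·2·24]=75.894664
k: max(0,(-1)−(-2))=1 … min(3+(-1),3−(-2))=2
  k=1: (−1)^0·75.8947/(24)·0.7784^5·0.6277^1 = +0.567354
  k=2: (−1)^1·75.8947/(12)·0.7784^3·0.6277^3 = -0.737936
d^3_{-2,-1}(1.3573) = +0.567354 -0.737936 = -0.170582

d=-0.1706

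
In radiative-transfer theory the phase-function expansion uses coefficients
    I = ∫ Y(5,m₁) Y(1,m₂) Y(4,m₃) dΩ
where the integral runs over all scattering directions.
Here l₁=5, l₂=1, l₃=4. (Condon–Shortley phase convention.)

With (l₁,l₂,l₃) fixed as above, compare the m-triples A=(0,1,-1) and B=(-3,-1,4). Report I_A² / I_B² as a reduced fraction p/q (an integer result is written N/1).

Same 5,1,4: normalisation and zero-m 3j drop out of the ratio.
A: Δ: 2! 8! 0! / 11! → 1/495; sum: t=2:+1/1440 = 1/1440; 3j²(5 1 4; 0 1 -1) = Δ·Π!·Σ² = 2/99  (sign -1)
B: Δ: 2! 8! 0! / 11! → 1/495; sum: t=0:+1/80640 = 1/80640; 3j²(5 1 4; -3 -1 4) = Δ·Π!·Σ² = 1/495  (sign +1)
I_A²/I_B² = (2/99)/(1/495) = 10/1

10/1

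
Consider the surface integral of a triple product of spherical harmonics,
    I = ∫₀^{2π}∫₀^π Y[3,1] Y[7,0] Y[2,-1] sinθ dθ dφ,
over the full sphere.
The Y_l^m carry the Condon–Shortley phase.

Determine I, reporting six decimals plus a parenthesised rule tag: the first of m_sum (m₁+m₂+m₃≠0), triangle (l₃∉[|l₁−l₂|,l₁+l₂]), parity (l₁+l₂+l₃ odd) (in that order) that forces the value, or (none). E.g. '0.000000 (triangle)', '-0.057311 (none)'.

l₃=2 ∉ [4,10] — triangle fails ⇒ I = 0

0.000000 (triangle)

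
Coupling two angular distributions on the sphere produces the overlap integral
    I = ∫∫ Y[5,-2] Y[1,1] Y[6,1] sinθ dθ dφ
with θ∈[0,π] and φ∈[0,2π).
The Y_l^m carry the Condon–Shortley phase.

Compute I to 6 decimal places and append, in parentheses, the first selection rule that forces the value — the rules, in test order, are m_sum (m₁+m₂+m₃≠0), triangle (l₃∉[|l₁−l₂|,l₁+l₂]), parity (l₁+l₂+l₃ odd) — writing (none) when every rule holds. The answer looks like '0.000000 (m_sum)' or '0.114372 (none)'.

Checks pass: Σm=0; 12 even; l₃=6∈[4,6].
(2·5+1)(2·1+1)(2·6+1) = 429
Δ: 0! 10! 2! / 13! → 1/858
sum: t=0:+1/14400 = 1/14400
3j²(5 1 6; 0 0 0) = Δ·Π!·Σ² = 6/143  (sign +1)
sum: t=0:+1/60480 = 1/60480
3j²(5 1 6; -2 1 1) = Δ·Π!·Σ² = 5/429  (sign -1)
combine: 4πI² = 429·6/143·5/429 = 30/143
take √, sign -1: I = -0.12920749
No selection rule forces the value: the integral is nonzero (none).

-0.129207 (none)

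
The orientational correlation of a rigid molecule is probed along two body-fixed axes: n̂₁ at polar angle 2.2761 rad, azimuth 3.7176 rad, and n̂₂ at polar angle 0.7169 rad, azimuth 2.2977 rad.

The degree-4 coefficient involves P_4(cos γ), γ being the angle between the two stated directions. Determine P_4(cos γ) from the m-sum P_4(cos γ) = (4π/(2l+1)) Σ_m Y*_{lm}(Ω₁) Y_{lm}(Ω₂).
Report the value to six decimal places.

Addition theorem: P_4(cos γ) = (4π/9) Σ_m Y*_{lm}(Ω₁) Y_{lm}(Ω₂), m = −4…4:
  m=-4: (-0.099549, 0.110517) × (-0.080231, -0.019123) = (0.010100, -0.006963)  (running Σ = (0.010100, -0.006963))
  m=-3: (-0.056084, 0.353766) × (0.219393, -0.153310) = (0.041932, 0.086212)  (running Σ = (0.052032, 0.079249))
  m=-2: (0.153136, 0.344039) × (-0.050200, 0.427138) = (-0.154640, 0.048140)  (running Σ = (-0.102608, 0.127389))
  m=-1: (-0.011411, -0.007411) × (-0.152297, -0.171244) = (0.000469, 0.003083)  (running Σ = (-0.102139, 0.130471))
  m=0: (-0.362437, -0.000000) × (-0.290422, 0.000000) = (0.105260, 0.000000)  (running Σ = (0.003121, 0.130471))
  m=1: (0.011411, -0.007411) × (0.152297, -0.171244) = (0.000469, -0.003083)  (running Σ = (0.003589, 0.127389))
  m=2: (0.153136, -0.344039) × (-0.050200, -0.427138) = (-0.154640, -0.048140)  (running Σ = (-0.151050, 0.079249))
  m=3: (0.056084, 0.353766) × (-0.219393, -0.153310) = (0.041932, -0.086212)  (running Σ = (-0.109119, -0.006963))
  m=4: (-0.099549, -0.110517) × (-0.080231, 0.019123) = (0.010100, 0.006963)  (running Σ = (-0.099018, -0.000000))
Accumulated sum (-0.099018, -0.000000); after 4π/(2l+1) scaling, (-0.138256, -0.000000) ⇒ P_4 = -0.138256

-0.138256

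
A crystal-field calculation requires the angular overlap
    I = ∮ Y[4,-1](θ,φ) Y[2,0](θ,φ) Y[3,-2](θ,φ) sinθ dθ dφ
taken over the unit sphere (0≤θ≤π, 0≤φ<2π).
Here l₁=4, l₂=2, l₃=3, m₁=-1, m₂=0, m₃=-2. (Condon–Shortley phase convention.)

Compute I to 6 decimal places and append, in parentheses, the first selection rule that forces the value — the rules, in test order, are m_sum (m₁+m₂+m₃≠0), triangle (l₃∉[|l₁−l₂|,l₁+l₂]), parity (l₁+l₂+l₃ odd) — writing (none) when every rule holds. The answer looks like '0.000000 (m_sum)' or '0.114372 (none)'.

-1 + 0 − 2 = -3 ≠ 0: azimuthal integral kills it; I = 0

0.000000 (m_sum)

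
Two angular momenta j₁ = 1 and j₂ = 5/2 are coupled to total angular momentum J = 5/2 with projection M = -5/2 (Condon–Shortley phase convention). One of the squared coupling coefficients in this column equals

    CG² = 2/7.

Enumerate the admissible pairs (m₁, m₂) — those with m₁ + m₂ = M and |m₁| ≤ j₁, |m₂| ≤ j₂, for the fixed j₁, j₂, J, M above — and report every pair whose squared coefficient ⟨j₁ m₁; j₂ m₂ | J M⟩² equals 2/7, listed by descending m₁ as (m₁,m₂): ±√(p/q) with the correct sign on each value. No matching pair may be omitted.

Admissible pairs with m₁+m₂ = M = -5/2: (-1,-3/2), (0,-5/2)
  (m₁,m₂)=(0,-5/2): CG² = 5/7, CG = +√(5/7)
  (m₁,m₂)=(-1,-3/2): CG² = 2/7, CG = −√(2/7)   ← matches the target
Pairs with CG² = 2/7: (-1,-3/2): −√(2/7)

(-1,-3/2): −√(2/7)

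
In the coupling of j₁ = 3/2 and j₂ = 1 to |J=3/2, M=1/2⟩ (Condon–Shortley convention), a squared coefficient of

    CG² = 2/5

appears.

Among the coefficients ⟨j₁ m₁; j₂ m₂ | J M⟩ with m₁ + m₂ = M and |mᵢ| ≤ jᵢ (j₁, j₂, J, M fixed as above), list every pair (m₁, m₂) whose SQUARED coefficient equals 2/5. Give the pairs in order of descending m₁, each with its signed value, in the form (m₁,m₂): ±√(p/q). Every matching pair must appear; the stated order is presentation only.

Admissible pairs with m₁+m₂ = M = 1/2: (-1/2,1), (1/2,0), (3/2,-1)
  (m₁,m₂)=(3/2,-1): CG² = 2/5, CG = +√(2/5)   ← matches the target
  (m₁,m₂)=(1/2,0): CG² = 1/15, CG = +√(1/15)
  (m₁,m₂)=(-1/2,1): CG² = 8/15, CG = −√(8/15)
Pairs with CG² = 2/5: (3/2,-1): +√(2/5)

(3/2,-1): +√(2/5)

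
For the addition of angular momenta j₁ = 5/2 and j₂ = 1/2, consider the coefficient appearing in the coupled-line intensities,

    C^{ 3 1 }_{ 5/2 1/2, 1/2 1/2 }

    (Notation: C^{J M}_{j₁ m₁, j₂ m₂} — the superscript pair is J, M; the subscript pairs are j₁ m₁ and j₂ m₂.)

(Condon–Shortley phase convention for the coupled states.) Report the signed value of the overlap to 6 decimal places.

√[7·0!5!1!/7! · 3!2!1!0!4!2!] = √(96)
  +(−1)^0/∏(0,0,2,1,3,0)! = 1/12  (running 1/12)
⟨..|..⟩ = √(96)·(1/12) = +0.816497

+0.816497  (= +√(2/3))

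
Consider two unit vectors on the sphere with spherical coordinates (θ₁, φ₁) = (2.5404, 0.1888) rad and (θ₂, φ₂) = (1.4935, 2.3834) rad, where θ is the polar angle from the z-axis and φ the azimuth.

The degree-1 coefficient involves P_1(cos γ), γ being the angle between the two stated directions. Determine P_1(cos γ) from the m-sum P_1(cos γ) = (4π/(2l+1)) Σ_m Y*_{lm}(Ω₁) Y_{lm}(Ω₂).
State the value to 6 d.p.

-0.393091

Summing Y*_{l m}(θ₁,φ₁)·Y_{l m}(θ₂,φ₂) over m ∈ [−1, 1]; prefactor 4π/(2·1+1) = 4.188790:
  [-1]  conj(Y_{1,-1})(Ω₁) = (0.191948, 0.036677) ; Y_{1,-1}(Ω₂) = (-0.250107, -0.236856) ; Δ = (-0.039321, -0.054637)
  [+0]  conj(Y_{1,0})(Ω₁) = (-0.402932, -0.000000) ; Y_{1,0}(Ω₂) = (0.037730, 0.000000) ; Δ = (-0.015202, -0.000000)
  [+1]  conj(Y_{1,1})(Ω₁) = (-0.191948, 0.036677) ; Y_{1,1}(Ω₂) = (0.250107, -0.236856) ; Δ = (-0.039321, 0.054637)
Accumulated sum (-0.093844, 0.000000); after 4π/(2l+1) scaling, (-0.393091, 0.000000) ⇒ P_1 = -0.393091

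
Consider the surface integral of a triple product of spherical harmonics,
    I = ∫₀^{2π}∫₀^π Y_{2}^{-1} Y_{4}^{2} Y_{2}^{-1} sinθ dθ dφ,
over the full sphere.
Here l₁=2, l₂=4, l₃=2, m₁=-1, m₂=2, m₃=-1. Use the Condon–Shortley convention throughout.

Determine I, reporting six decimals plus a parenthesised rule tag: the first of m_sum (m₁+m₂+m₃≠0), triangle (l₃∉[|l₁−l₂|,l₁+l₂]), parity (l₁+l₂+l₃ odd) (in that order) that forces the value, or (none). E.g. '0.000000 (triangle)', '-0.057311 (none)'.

0.254875 (none)

m-sum 0 ✓  L=8 even ✓  2≤2≤6 ✓
Π(2lᵢ+1) = 5×9×5 = 225
triangle coeff Δ(2,4,2) = 1/630
Σ_t [2,2]: t=2:+1/16 = 1/16
(3j)²=2/35 [(2 4 2; 0 0 0)], sign=+1
Σ_t [3,3]: t=3:−1/36 = -1/36
(3j)²=4/63 [(2 4 2; -1 2 -1)], sign=+1
⇒ 4πI² = 40/49
I = (+1)√(40/49/(4π)) = 0.25487487
No selection rule forces the value: the integral is nonzero (none).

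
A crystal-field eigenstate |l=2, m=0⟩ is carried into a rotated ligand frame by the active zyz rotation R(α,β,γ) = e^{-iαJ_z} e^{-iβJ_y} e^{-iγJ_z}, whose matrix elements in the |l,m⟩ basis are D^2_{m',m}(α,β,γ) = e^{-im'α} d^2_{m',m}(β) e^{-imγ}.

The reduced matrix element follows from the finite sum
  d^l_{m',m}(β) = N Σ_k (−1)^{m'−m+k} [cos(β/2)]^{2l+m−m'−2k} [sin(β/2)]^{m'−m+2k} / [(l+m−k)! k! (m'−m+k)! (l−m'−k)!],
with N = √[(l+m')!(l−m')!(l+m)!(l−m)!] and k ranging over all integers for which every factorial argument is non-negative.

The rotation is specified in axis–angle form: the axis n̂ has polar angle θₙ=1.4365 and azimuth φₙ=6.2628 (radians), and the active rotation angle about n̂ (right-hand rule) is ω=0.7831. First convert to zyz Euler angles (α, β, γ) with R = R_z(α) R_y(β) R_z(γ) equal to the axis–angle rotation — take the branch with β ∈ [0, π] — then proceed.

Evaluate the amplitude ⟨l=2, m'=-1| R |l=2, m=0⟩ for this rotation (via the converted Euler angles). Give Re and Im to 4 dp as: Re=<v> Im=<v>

Re=0.0213 Im=-0.6119

Axis–angle → zyz. n̂ = (sinθₙcosφₙ, sinθₙsinφₙ, cosθₙ) = (+0.990790, -0.020200, +0.133893), ω = 0.7831.
R = I cosω + sinω [n̂]ₓ + (1−cosω) n̂n̂ᵀ gives
  R = [+0.994659, -0.100288, +0.024389; +0.088629, +0.708849, -0.699770; +0.052891, +0.698195, +0.713952]
β = atan2(√(R₁₃²+R₂₃²), R₃₃) = 0.775671; α = atan2(R₂₃, R₁₃) mod 2π = 4.747228; γ = atan2(R₃₂, −R₃₁) mod 2π = 1.646406
First d^2_{-1,0}(β=0.7757), then the phase factors e^{-i(-1)α} and e^{-i(0)γ}:
c=cos(0.775671/2)=0.925730, s=sin(0.775671/2)=0.378185; N=√[1·6·2·2]=4.898979
k: max(0,(0)−(-1))=1 … min(2+(0),2−(-1))=2
  k=1: (−1)^0·4.8990/(2)·0.9257^3·0.3782^1 = +0.734908
  k=2: (−1)^1·4.8990/(2)·0.9257^1·0.3782^3 = -0.122652
d^2_{-1,0}(0.7757) = +0.734908 -0.122652 = +0.612257
Phases: e^{-i·(-1)·4.7472}=+0.034832-0.999393i, e^{-i·(0)·1.6464}=+1.000000+0.000000i ⇒ D=+0.021326-0.611885i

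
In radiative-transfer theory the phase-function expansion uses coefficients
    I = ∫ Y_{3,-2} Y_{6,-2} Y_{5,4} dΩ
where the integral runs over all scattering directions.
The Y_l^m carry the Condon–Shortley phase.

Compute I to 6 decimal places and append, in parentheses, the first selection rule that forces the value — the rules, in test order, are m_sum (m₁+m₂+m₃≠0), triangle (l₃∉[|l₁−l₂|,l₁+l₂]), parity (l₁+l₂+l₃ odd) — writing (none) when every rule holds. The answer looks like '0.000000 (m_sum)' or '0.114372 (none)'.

Rules hold: Σm=0, L=14 even, 3≤5≤9.
N = 7·13·11 = 1001
Δ = 4!·2!·8!/15! = 1/675675
Racah Σ t=1..3: t=1:−1/8640 t=2:+1/2304 t=3:−1/8640 = 7/34560
⇒ 3j(3 6 5; 0 0 0)² = 7/429, sgn -1
Racah Σ t=3..4: t=3:−1/60480 t=4:+1/967680 = -1/64512
⇒ 3j(3 6 5; -2 -2 4)² = 15/1001, sgn +1
4πI² = N·(3j₀)²·(3jₘ)² = 35/143
I = -1·√(0.244755/4π) = -0.13956004
No selection rule forces the value: the integral is nonzero (none).

-0.139560 (none)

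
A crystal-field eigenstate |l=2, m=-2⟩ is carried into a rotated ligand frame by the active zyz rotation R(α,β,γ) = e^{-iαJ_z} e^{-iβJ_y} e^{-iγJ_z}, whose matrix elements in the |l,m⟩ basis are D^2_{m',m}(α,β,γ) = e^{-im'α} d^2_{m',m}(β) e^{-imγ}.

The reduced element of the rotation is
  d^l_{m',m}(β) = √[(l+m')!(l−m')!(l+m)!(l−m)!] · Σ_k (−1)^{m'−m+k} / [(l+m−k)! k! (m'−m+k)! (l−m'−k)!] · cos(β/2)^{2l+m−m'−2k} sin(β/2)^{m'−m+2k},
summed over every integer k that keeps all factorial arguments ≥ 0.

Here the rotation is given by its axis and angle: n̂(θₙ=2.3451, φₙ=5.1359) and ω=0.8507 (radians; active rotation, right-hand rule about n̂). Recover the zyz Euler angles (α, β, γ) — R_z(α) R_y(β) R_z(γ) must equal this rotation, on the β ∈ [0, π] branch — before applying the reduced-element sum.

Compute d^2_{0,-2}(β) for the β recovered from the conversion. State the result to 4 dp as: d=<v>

Axis–angle → zyz. n̂ = (sinθₙcosφₙ, sinθₙsinφₙ, cosθₙ) = (+0.293801, -0.651747, -0.699218), ω = 0.8507.
R = I cosω + sinω [n̂]ₓ + (1−cosω) n̂n̂ᵀ gives
  R = [+0.688852, +0.460423, -0.559904; -0.590841, +0.804111, -0.065673; +0.419988, +0.376053, +0.825951]
β = atan2(√(R₁₃²+R₂₃²), R₃₃) = 0.598910; α = atan2(R₂₃, R₁₃) mod 2π = 3.258352; γ = atan2(R₃₂, −R₃₁) mod 2π = 2.411330
d^2_{0,-2}(β=0.5989) via the finite sum:
Half-angle: c=0.955497, s=0.294999. N=√(2·2·1·24)=9.797959
k∈{0} keeps every argument non-negative
  k=0: (−1)^2·9.7980/(4)·0.9555^2·0.2950^2 = +0.194615
d^2_{0,-2}(0.5989) = +0.194615

d=0.1946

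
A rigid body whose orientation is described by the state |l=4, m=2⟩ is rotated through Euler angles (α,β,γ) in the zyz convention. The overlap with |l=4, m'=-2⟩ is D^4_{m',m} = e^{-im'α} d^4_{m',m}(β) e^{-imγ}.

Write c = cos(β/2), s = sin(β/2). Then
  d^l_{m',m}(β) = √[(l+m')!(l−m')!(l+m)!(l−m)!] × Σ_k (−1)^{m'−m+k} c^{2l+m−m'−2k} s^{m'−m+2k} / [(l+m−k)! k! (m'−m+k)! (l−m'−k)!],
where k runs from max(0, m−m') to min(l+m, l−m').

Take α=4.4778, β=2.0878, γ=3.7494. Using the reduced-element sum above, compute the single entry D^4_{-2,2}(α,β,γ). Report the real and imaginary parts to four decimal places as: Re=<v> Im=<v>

D^4_{-2,2}(4.4778,2.0878,3.7494) = e^{-i·-2·4.4778}·d^4_{-2,2}(2.0878)·e^{-i·2·3.7494}. Compute d first:
With c≡cos(β/2)=0.502853 and s≡sin(β/2)=0.864372, N=[2·720·720·2]^{1/2}=1440.000000
k: max(0,(2)−(-2))=4 … min(4+(2),4−(-2))=6
  k=4: (−1)^0·1440.0000/(96)·0.5029^4·0.8644^4 = +0.535375
  k=5: (−1)^1·1440.0000/(120)·0.5029^2·0.8644^6 = -1.265515
  k=6: (−1)^2·1440.0000/(1440)·0.5029^0·0.8644^8 = +0.311606
d^4_{-2,2}(2.0878) = +0.535375 -1.265515 +0.311606 = -0.418534
D = (-0.891940+0.452153i)·(-0.418534)·(+0.347761-0.937583i) = -0.047608-0.415818i

Re=-0.0476 Im=-0.4158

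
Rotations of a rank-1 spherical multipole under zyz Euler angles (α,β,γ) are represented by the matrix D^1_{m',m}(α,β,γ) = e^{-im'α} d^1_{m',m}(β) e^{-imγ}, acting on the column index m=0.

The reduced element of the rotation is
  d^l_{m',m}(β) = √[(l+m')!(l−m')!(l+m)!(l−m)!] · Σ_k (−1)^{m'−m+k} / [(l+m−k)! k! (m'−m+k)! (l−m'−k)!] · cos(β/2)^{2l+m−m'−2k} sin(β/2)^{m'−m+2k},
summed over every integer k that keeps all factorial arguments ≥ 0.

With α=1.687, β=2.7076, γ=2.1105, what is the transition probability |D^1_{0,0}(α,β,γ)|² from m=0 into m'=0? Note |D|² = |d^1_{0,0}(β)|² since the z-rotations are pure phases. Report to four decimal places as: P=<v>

First d^1_{0,0}(β=2.7076), then the phase factors e^{-i(0)α} and e^{-i(0)γ}:
c=cos(2.707600/2)=0.215297, s=sin(2.707600/2)=0.976549; N=√[1·1·1·1]=1.000000
k: max(0,(0)−(0))=0 … min(1+(0),1−(0))=1
  k=0: (−1)^0·1.0000/(1)·0.2153^2·0.9765^0 = +0.046353
  k=1: (−1)^1·1.0000/(1)·0.2153^0·0.9765^2 = -0.953647
d^1_{0,0}(2.7076) = +0.046353 -0.953647 = -0.907294
|D^1_{0,0}|² = |d^1_{0,0}(β)|² = (-0.907294)² = 0.823183 (the z-rotation phases have unit modulus)

P=0.8232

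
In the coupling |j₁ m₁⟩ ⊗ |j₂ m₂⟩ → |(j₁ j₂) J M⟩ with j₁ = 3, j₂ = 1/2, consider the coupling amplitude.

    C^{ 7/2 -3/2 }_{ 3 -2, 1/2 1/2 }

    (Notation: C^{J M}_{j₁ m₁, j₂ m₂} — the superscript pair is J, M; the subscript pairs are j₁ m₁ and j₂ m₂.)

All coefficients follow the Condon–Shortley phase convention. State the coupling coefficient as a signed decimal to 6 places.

√[8·0!6!1!/8! · 1!5!1!0!2!5!] = √(28800/7)
  +(−1)^0/∏(0,0,5,1,1,0)! = 1/120  (running 1/120)
⟨..|..⟩ = √(28800/7)·(1/120) = +0.534522

+√(2/7) ≈ +0.534522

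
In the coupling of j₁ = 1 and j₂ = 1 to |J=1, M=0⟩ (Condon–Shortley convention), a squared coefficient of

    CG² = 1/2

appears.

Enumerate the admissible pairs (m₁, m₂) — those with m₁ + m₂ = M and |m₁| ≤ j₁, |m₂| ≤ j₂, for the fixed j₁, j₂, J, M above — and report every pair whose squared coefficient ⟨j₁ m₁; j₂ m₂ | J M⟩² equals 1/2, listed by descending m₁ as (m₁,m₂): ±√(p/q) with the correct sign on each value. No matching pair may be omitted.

Admissible pairs with m₁+m₂ = M = 0: (-1,1), (0,0), (1,-1)
  (m₁,m₂)=(1,-1): CG² = 1/2, CG = +√(1/2)   ← matches the target
  (m₁,m₂)=(0,0): CG² = 0/1, CG = 0
  (m₁,m₂)=(-1,1): CG² = 1/2, CG = −√(1/2)   ← matches the target
Pairs with CG² = 1/2: (1,-1): +√(1/2); (-1,1): −√(1/2)

(1,-1): +√(1/2); (-1,1): −√(1/2)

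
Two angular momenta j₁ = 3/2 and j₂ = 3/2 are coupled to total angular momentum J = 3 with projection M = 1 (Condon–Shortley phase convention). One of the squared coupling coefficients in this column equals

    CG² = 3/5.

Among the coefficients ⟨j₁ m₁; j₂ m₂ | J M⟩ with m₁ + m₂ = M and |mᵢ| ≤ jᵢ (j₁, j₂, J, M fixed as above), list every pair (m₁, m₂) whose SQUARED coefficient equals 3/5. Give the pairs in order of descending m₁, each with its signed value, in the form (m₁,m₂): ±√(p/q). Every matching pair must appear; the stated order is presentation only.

Admissible pairs with m₁+m₂ = M = 1: (-1/2,3/2), (1/2,1/2), (3/2,-1/2)
  (m₁,m₂)=(3/2,-1/2): CG² = 1/5, CG = +√(1/5)
  (m₁,m₂)=(1/2,1/2): CG² = 3/5, CG = +√(3/5)   ← matches the target
  (m₁,m₂)=(-1/2,3/2): CG² = 1/5, CG = +√(1/5)
Pairs with CG² = 3/5: (1/2,1/2): +√(3/5)

(1/2,1/2): +√(3/5)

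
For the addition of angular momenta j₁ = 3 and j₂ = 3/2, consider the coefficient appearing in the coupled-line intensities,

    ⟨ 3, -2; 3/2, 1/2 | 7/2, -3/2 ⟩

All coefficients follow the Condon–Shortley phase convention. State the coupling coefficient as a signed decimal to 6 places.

triangle: 1!·5!·2!/9! = 240/362880
(j±m)!: 1!·5!·2!·1!·2!·5! = 57600
prefactor² = (2J+1)·Δ·N² = 6400/21
  k=0: +1/(0!·1!·5!·2!·0!·0!) = 1/240
  k=1: −1/(1!·0!·4!·1!·1!·1!) = -1/24
Σ = -3/80  ⇒  CG² = 6400/21·(-3/80)² = 3/7
CG = −√(3/7) = -0.654654

-0.654654  (= −√(3/7))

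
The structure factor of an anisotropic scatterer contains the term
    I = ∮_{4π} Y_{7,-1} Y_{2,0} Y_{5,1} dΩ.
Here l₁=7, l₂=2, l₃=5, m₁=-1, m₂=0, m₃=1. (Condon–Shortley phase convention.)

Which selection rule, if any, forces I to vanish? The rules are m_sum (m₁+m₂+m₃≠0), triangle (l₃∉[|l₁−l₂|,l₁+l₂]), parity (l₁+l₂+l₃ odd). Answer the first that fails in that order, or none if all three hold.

Σmᵢ = 0  ✓
l₃∈[|l₁−l₂|,l₁+l₂]=[5,9], have l₃=5  ✓
Σlᵢ = 14 ⇒ even  ✓

none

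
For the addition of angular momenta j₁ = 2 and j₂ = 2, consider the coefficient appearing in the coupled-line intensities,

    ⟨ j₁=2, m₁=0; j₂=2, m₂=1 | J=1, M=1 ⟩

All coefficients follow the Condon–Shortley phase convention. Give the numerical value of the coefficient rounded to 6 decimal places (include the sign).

j₁+j₂−J=3  J+j₁−j₂=1  J−j₁+j₂=1  j₁+j₂+J+1=6
(j₁±m₁, j₂±m₂, J±M) = (2,2,3,1,2,0)
P² = 6/5
sum k=2..2:
  [2] +1/2 = 1/2
S = 1/2
C² = P²·S² = 3/10 ; C = +0.547723

+0.547723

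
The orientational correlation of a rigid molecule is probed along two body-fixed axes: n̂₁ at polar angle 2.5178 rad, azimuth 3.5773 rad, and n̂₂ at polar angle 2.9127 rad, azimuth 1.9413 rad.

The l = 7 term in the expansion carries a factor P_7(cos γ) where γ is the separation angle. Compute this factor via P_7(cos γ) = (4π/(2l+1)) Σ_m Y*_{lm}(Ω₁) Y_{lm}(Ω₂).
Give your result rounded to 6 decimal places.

-0.166531

Summing Y*_{l m}(θ₁,φ₁)·Y_{l m}(θ₂,φ₂) over m ∈ [−7, 7]; prefactor 4π/(2·7+1) = 0.837758:
  m=-7: (0.01155 - 0.00106j) × (0.00001 - 0.00001j) = 0.00000 - 0.00000j  (running Σ = 0.00000 - 0.00000j)
  m=-6: (0.05212 - 0.03035j) × (-0.00015 - 0.00020j) = -0.00001 - 0.00001j  (running Σ = -0.00001 - 0.00001j)
  m=-5: (0.10777 - 0.15494j) × (-0.00240 + 0.00070j) = -0.00015 + 0.00045j  (running Σ = -0.00016 + 0.00044j)
  m=-4: (0.06605 - 0.38015j) × (-0.00157 + 0.01761j) = 0.00659 + 0.00176j  (running Σ = 0.00642 + 0.00220j)
  m=-3: (-0.12404 - 0.45947j) × (0.07999 + 0.03956j) = 0.00825 - 0.04166j  (running Σ = 0.01468 - 0.03946j)
  m=-2: (-0.12822 - 0.15242j) × (0.22757 - 0.20821j) = -0.06092 - 0.00799j  (running Σ = -0.04624 - 0.04745j)
  m=-1: (0.27858 + 0.12969j) × (-0.22985 - 0.59172j) = 0.01271 - 0.19465j  (running Σ = -0.03353 - 0.24210j)
  m=0: (0.30971 + 0.00000j) × (-0.42532 + 0.00000j) = -0.13173 + 0.00000j  (running Σ = -0.16525 - 0.24210j)
  m=1: (-0.27858 + 0.12969j) × (0.22985 - 0.59172j) = 0.01271 + 0.19465j  (running Σ = -0.15254 - 0.04745j)
  m=2: (-0.12822 + 0.15242j) × (0.22757 + 0.20821j) = -0.06092 + 0.00799j  (running Σ = -0.21346 - 0.03946j)
  m=3: (0.12404 - 0.45947j) × (-0.07999 + 0.03956j) = 0.00825 + 0.04166j  (running Σ = -0.20521 + 0.00220j)
  m=4: (0.06605 + 0.38015j) × (-0.00157 - 0.01761j) = 0.00659 - 0.00176j  (running Σ = -0.19862 + 0.00044j)
  m=5: (-0.10777 - 0.15494j) × (0.00240 + 0.00070j) = -0.00015 - 0.00045j  (running Σ = -0.19877 - 0.00001j)
  m=6: (0.05212 + 0.03035j) × (-0.00015 + 0.00020j) = -0.00001 + 0.00001j  (running Σ = -0.19878 - 0.00000j)
  m=7: (-0.01155 - 0.00106j) × (-0.00001 - 0.00001j) = 0.00000 + 0.00000j  (running Σ = -0.19878 - 0.00000j)
Accumulated sum -0.19878 - 0.00000j; after 4π/(2l+1) scaling, -0.16653 - 0.00000j ⇒ P_7 = -0.166531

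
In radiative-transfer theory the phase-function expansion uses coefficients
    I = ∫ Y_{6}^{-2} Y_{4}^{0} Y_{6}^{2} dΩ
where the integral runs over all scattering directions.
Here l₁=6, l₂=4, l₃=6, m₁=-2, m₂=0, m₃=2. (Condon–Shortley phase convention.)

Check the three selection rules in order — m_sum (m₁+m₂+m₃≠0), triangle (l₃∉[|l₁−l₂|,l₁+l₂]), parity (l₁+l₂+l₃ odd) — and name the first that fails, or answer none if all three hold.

m₁+m₂+m₃ = -2 + 0 + 2 = 0  ✓
triangle: |6−4|=2 ≤ l₃=6 ≤ 6+4=10  ✓
parity: l₁+l₂+l₃ = 16 is even  ✓

none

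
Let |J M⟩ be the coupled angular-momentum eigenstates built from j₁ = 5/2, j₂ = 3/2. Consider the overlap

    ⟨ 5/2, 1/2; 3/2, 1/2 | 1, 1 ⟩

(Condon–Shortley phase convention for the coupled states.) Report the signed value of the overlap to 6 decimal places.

j₁+j₂−J=3  J+j₁−j₂=2  J−j₁+j₂=0  j₁+j₂+J+1=6
(j₁±m₁, j₂±m₂, J±M) = (3,2,2,1,2,0)
P² = 12/5
sum k=2..2:
  [2] +1/4 = 1/4
S = 1/4
C² = P²·S² = 3/20 ; C = +0.387298

+√(3/20) ≈ +0.387298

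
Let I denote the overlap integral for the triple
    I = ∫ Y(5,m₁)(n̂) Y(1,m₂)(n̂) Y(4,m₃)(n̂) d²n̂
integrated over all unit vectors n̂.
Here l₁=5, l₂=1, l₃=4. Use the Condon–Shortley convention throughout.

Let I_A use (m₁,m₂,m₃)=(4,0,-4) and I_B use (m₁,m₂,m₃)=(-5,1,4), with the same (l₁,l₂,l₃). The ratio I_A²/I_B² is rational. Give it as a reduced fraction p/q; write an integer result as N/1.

1/5

l's match ⇒ only the (l;m) 3-j factors differ between A and B.
A: triangle coeff Δ(5,1,4) = 1/495; Σ_t [1,1]: t=1:−1/40320 = -1/40320; (3j)²=1/55 [(5 1 4; 4 0 -4)], sign=-1
B: triangle coeff Δ(5,1,4) = 1/495; Σ_t [2,2]: t=2:+1/80640 = 1/80640; (3j)²=1/11 [(5 1 4; -5 1 4)], sign=+1
I_A²/I_B² = (1/55)/(1/11) = 1/5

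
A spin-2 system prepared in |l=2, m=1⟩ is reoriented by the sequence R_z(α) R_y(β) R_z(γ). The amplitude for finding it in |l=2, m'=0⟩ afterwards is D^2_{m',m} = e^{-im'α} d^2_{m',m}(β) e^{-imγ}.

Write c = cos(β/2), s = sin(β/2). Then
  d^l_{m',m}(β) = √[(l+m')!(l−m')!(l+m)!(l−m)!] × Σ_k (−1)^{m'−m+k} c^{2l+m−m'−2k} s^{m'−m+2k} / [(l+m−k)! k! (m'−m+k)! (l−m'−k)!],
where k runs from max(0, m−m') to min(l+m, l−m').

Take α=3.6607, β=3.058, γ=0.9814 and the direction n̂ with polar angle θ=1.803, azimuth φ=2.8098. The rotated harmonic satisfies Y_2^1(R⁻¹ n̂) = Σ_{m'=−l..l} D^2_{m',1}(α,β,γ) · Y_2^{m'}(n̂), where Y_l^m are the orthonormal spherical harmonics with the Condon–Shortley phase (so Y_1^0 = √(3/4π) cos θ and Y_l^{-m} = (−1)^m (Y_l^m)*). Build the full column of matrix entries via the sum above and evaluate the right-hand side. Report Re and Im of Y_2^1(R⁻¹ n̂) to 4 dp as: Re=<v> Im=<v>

Re=0.2083 Im=-0.0238

Need the full column D^2_{m',1} for m'=−2..2 at α=3.6607, β=3.0580, γ=0.9814.
cos(β/2)=0.041784, sin(β/2)=0.999127
d^2_{-2,1}: single k=3 term ⇒ +0.083350;  D = +0.083215+0.004733i
d^2_{-1,1}: k∈[2..3] ⇒ +0.005229 -0.996511 = -0.991283;  D = +0.887230-0.442113i
d^2_{0,1}: k∈[1..2] ⇒ +0.000179 -0.102082 = -0.101903;  D = -0.056644+0.084710i
d^2_{1,1}: k∈[0..1] ⇒ +0.000003 -0.005229 = -0.005226;  D = +0.000367-0.005213i
d^2_{2,1}: single k=0 term ⇒ -0.000146;  D = +0.000063+0.000131i
Y_2^{m'}(θ=1.803,φ=2.8098) and Σ D·Y over m':
  (+0.0832+0.0047i)·(+0.2882+0.2253i)  (+0.8872-0.4421i)·(+0.1636+0.0564i)  (-0.0566+0.0847i)·(-0.2653+0.0000i)  (+0.0004-0.0052i)·(-0.1636+0.0564i)  (+0.0001+0.0001i)·(+0.2882-0.2253i)
Y_2^1(R⁻¹ n̂) = +0.208267-0.023778i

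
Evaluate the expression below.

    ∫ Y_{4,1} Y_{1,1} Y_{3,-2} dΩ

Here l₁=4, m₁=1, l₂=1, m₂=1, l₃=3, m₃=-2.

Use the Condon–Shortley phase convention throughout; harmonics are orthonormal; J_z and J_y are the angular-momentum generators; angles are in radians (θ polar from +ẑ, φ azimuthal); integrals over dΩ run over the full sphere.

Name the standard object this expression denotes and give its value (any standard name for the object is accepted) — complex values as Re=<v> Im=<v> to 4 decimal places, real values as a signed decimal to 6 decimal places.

Gaunt coefficient, -0.106622

This is a Gaunt coefficient — the integral of a triple product of spherical harmonics over the sphere.
m-sum 0 ✓  L=8 even ✓  3≤3≤5 ✓
Π(2lᵢ+1) = 9×3×7 = 189
triangle coeff Δ(4,1,3) = 1/252
Σ_t [1,1]: t=1:−1/36 = -1/36
(3j)²=4/63 [(4 1 3; 0 0 0)], sign=+1
Σ_t [2,2]: t=2:+1/240 = 1/240
(3j)²=1/84 [(4 1 3; 1 1 -2)], sign=-1
⇒ 4πI² = 1/7
I = (-1)√(1/7/(4π)) = -0.10662181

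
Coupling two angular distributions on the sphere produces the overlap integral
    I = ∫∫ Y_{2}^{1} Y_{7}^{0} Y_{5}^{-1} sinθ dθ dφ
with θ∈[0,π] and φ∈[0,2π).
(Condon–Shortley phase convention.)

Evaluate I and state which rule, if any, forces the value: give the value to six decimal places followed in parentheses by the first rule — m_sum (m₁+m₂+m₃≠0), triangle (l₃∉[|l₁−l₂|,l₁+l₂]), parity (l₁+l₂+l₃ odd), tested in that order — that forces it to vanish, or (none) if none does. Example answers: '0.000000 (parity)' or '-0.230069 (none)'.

Rules hold: Σm=0, L=14 even, 5≤5≤9.
N = 5·15·11 = 825
Δ = 4!·0!·10!/15! = 1/15015
Racah Σ t=2..2: t=2:+1/57600 = 1/57600
⇒ 3j(2 7 5; 0 0 0)² = 21/715, sgn -1
Racah Σ t=1..1: t=1:−1/103680 = -1/103680
⇒ 3j(2 7 5; 1 0 -1)² = 7/429, sgn -1
4πI² = N·(3j₀)²·(3jₘ)² = 735/1859
I = +1·√(0.395374/4π) = 0.17737771
No selection rule forces the value: the integral is nonzero (none).

0.177378 (none)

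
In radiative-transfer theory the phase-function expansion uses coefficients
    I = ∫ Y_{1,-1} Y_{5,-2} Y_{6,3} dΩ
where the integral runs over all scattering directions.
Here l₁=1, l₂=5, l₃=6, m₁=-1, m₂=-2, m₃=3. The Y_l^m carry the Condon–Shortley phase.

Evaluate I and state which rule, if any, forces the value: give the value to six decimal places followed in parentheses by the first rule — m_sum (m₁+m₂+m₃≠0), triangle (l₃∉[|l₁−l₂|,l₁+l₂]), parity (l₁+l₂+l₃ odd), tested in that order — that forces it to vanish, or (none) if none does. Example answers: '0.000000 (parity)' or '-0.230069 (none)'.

-0.245154 (none)

Rules hold: Σm=0, L=12 even, 4≤6≤6.
N = 3·11·13 = 429
Δ = 0!·2!·10!/13! = 1/858
Racah Σ t=0..0: t=0:+1/14400 = 1/14400
⇒ 3j(1 5 6; 0 0 0)² = 6/143, sgn +1
Racah Σ t=0..0: t=0:+1/60480 = 1/60480
⇒ 3j(1 5 6; -1 -2 3)² = 6/143, sgn -1
4πI² = N·(3j₀)²·(3jₘ)² = 108/143
I = -1·√(0.755245/4π) = -0.24515397
No selection rule forces the value: the integral is nonzero (none).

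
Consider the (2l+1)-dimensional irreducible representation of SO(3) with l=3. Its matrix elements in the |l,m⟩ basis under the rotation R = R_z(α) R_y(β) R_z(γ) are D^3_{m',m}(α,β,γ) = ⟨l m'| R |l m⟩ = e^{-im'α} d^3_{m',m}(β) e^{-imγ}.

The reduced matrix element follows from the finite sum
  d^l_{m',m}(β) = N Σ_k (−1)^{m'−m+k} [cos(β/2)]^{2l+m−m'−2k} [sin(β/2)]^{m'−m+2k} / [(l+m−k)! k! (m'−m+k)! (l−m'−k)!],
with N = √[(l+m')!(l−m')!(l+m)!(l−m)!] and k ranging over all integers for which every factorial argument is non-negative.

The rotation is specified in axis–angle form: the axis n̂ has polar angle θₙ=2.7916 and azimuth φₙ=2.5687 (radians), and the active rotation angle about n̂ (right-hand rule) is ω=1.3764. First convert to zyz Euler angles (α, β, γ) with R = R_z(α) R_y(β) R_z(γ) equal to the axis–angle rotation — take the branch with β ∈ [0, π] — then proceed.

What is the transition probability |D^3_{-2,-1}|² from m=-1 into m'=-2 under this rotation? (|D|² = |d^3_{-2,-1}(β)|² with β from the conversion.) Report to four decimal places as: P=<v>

Axis–angle → zyz. n̂ = (sinθₙcosφₙ, sinθₙsinφₙ, cosθₙ) = (-0.288144, +0.185869, -0.939375), ω = 1.3764.
R = I cosω + sinω [n̂]ₓ + (1−cosω) n̂n̂ᵀ gives
  R = [+0.260162, +0.878470, +0.400756; -0.964893, +0.221048, +0.141844; +0.036019, -0.423589, +0.905138]
β = atan2(√(R₁₃²+R₂₃²), R₃₃) = 0.439092; α = atan2(R₂₃, R₁₃) mod 2π = 0.340181; γ = atan2(R₃₂, −R₃₁) mod 2π = 4.627559
First d^3_{-2,-1}(β=0.4391), then the phase factors e^{-i(-2)α} and e^{-i(-1)γ}:
Half-angle: c=0.975996, s=0.217786. N=√(1·120·2·24)=75.894664
Admissible k: 1..2 (factorial args all ≥0)
  k=1: (−1)^0·75.8947/(24)·0.9760^5·0.2178^1 = +0.609919
  k=2: (−1)^1·75.8947/(12)·0.9760^3·0.2178^3 = -0.060739
d^3_{-2,-1}(0.4391) = +0.609919 -0.060739 = +0.549180
|D^3_{-2,-1}|² = |d^3_{-2,-1}(β)|² = (+0.549180)² = 0.301599 (the z-rotation phases have unit modulus)

P=0.3016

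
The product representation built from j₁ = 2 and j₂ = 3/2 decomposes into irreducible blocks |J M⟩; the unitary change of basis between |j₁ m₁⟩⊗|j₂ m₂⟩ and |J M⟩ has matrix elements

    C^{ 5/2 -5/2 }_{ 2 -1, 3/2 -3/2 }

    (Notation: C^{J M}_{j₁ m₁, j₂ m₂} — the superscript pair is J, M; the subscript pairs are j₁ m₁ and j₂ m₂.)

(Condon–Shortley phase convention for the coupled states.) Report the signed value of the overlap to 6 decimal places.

triangle: 1!×3!×2!/7! = 12/5040
(j±m)!: 1!×3!×0!×3!×0!×5! = 4320
prefactor² = (2J+1)×Δ×N² = 432/7
  k=0: +1/(0!×1!×3!×0!×0!×2!) = 1/12
Σ = 1/12  ⇒  CG² = 432/7×(1/12)² = 3/7
CG = +√(3/7) = +0.654654

+0.654654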